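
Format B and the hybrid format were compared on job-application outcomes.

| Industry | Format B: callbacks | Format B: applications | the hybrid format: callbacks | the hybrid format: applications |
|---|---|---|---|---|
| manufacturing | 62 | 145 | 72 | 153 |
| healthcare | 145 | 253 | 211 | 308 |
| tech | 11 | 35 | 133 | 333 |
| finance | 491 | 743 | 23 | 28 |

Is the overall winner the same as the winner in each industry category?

No

Manufacturing: Format B 62/145 = 42.8%, the hybrid format 72/153 = 47.1% → the hybrid format
Healthcare: Format B 145/253 = 57.3%, the hybrid format 211/308 = 68.5% → the hybrid format
Tech: Format B 11/35 = 31.4%, the hybrid format 133/333 = 39.9% → the hybrid format
Finance: Format B 491/743 = 66.1%, the hybrid format 23/28 = 82.1% → the hybrid format
Overall: Format B 709/1176 = 60.3%, the hybrid format 439/822 = 53.4% → Format B
The hybrid format wins each industry group but Format B wins overall — the comparison reverses. The hybrid format's applications skew toward tech, which has a lower base rate.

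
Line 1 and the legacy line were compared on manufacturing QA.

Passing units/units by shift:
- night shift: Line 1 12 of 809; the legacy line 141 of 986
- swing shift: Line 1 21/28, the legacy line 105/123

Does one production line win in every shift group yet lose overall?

No

Night shift: Line 1 12/809 = 1.5%, the legacy line 141/986 = 14.3% → the legacy line
Swing shift: Line 1 21/28 = 75.0%, the legacy line 105/123 = 85.4% → the legacy line
Overall: Line 1 33/837 = 3.9%, the legacy line 246/1109 = 22.2% → the legacy line
The legacy line wins overall and in every shift group — no reversal.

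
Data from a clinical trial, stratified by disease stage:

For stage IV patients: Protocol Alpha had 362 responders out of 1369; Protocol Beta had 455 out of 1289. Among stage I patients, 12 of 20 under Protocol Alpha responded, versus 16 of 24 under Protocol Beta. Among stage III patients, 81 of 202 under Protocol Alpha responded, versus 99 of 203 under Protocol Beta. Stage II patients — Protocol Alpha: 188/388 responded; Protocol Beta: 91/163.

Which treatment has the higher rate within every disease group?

Stage IV: Protocol Alpha 362/1369 = 26.4%, Protocol Beta 455/1289 = 35.3% → Protocol Beta
Stage I: Protocol Alpha 12/20 = 60.0%, Protocol Beta 16/24 = 66.7% → Protocol Beta
Stage III: Protocol Alpha 81/202 = 40.1%, Protocol Beta 99/203 = 48.8% → Protocol Beta
Stage II: Protocol Alpha 188/388 = 48.5%, Protocol Beta 91/163 = 55.8% → Protocol Beta
Protocol Beta has the higher rate in all 4 groups.

Protocol Beta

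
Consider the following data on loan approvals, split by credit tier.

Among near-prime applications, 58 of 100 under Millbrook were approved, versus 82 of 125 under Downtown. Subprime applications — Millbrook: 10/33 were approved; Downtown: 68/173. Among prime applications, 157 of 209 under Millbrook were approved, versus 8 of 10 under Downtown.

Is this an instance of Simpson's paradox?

Yes

Near-prime: Millbrook 58/100 = 58.0%, Downtown 82/125 = 65.6% → Downtown
Subprime: Millbrook 10/33 = 30.3%, Downtown 68/173 = 39.3% → Downtown
Prime: Millbrook 157/209 = 75.1%, Downtown 8/10 = 80.0% → Downtown
Overall: Millbrook 225/342 = 65.8%, Downtown 158/308 = 51.3% → Millbrook
Downtown wins each credit group but Millbrook wins overall — the comparison reverses. Downtown's applications skew toward subprime, which has a lower base rate.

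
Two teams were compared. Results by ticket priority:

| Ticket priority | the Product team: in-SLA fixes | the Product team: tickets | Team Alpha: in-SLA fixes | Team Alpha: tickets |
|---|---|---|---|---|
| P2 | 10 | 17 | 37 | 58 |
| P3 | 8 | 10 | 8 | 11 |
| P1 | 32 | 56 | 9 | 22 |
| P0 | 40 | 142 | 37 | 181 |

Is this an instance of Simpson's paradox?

P2: the Product team 10/17 = 58.8%, Team Alpha 37/58 = 63.8% → Team Alpha
P3: the Product team 8/10 = 80.0%, Team Alpha 8/11 = 72.7% → the Product team
P1: the Product team 32/56 = 57.1%, Team Alpha 9/22 = 40.9% → the Product team
P0: the Product team 40/142 = 28.2%, Team Alpha 37/181 = 20.4% → the Product team
Overall: the Product team 90/225 = 40.0%, Team Alpha 91/272 = 33.5% → the Product team
Neither sweeps: the Product team wins 3 of 4 groups, Team Alpha wins 1. The Product team wins overall but not every group — no Simpson reversal.

No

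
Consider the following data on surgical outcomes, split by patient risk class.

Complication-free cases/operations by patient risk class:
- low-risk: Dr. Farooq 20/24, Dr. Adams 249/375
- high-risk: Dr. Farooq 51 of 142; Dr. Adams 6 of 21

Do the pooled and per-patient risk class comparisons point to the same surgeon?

Low-risk: Dr. Farooq 20/24 = 83.3%, Dr. Adams 249/375 = 66.4% → Dr. Farooq
High-risk: Dr. Farooq 51/142 = 35.9%, Dr. Adams 6/21 = 28.6% → Dr. Farooq
Overall: Dr. Farooq 71/166 = 42.8%, Dr. Adams 255/396 = 64.4% → Dr. Adams
Dr. Farooq wins each patient risk group but Dr. Adams wins overall — the comparison reverses. Dr. Farooq's operations skew toward high-risk, which has a lower base rate.

No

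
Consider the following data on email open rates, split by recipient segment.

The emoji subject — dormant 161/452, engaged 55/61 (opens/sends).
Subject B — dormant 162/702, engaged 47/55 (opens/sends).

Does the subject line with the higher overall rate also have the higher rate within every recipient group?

Dormant: the emoji subject 161/452 = 35.6%, Subject B 162/702 = 23.1% → the emoji subject
Engaged: the emoji subject 55/61 = 90.2%, Subject B 47/55 = 85.5% → the emoji subject
Overall: the emoji subject 216/513 = 42.1%, Subject B 209/757 = 27.6% → the emoji subject
The emoji subject wins overall and in every recipient group — no reversal.

Yes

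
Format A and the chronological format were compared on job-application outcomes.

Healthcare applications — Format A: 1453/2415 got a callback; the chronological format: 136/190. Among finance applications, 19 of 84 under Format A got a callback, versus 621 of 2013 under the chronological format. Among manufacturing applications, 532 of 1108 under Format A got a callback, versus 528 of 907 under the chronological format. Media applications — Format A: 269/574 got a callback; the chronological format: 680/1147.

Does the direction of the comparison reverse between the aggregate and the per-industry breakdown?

Yes

Healthcare: Format A 1453/2415 = 60.2%, the chronological format 136/190 = 71.6% → the chronological format
Finance: Format A 19/84 = 22.6%, the chronological format 621/2013 = 30.8% → the chronological format
Manufacturing: Format A 532/1108 = 48.0%, the chronological format 528/907 = 58.2% → the chronological format
Media: Format A 269/574 = 46.9%, the chronological format 680/1147 = 59.3% → the chronological format
Overall: Format A 2273/4181 = 54.4%, the chronological format 1965/4257 = 46.2% → Format A
The chronological format wins each industry group but Format A wins overall — the comparison reverses. The chronological format's applications skew toward finance, which has a lower base rate.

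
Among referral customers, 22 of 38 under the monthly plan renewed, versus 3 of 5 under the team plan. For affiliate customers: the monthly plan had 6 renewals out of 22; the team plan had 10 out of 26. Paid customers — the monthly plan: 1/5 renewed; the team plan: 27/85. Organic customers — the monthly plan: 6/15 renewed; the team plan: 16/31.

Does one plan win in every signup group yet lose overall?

Yes

Referral: the monthly plan 22/38 = 57.9%, the team plan 3/5 = 60.0% → the team plan
Affiliate: the monthly plan 6/22 = 27.3%, the team plan 10/26 = 38.5% → the team plan
Paid: the monthly plan 1/5 = 20.0%, the team plan 27/85 = 31.8% → the team plan
Organic: the monthly plan 6/15 = 40.0%, the team plan 16/31 = 51.6% → the team plan
Overall: the monthly plan 35/80 = 43.8%, the team plan 56/147 = 38.1% → the monthly plan
The team plan wins each signup group but the monthly plan wins overall — the comparison reverses. The team plan's customers skew toward paid, which has a lower base rate.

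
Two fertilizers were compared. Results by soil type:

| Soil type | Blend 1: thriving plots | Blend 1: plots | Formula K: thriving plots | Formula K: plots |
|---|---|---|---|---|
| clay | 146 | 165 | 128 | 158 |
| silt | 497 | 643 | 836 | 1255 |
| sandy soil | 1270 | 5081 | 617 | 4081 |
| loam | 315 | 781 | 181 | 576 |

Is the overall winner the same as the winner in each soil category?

Clay: Blend 1 146/165 = 88.5%, Formula K 128/158 = 81.0% → Blend 1
Silt: Blend 1 497/643 = 77.3%, Formula K 836/1255 = 66.6% → Blend 1
Sandy soil: Blend 1 1270/5081 = 25.0%, Formula K 617/4081 = 15.1% → Blend 1
Loam: Blend 1 315/781 = 40.3%, Formula K 181/576 = 31.4% → Blend 1
Overall: Blend 1 2228/6670 = 33.4%, Formula K 1762/6070 = 29.0% → Blend 1
Blend 1 wins overall and in every soil group — no reversal.

Yes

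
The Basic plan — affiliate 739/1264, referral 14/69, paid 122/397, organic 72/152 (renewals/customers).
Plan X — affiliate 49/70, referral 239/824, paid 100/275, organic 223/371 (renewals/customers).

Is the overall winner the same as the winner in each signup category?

Affiliate: the Basic plan 739/1264 = 58.5%, Plan X 49/70 = 70.0% → Plan X
Referral: the Basic plan 14/69 = 20.3%, Plan X 239/824 = 29.0% → Plan X
Paid: the Basic plan 122/397 = 30.7%, Plan X 100/275 = 36.4% → Plan X
Organic: the Basic plan 72/152 = 47.4%, Plan X 223/371 = 60.1% → Plan X
Overall: the Basic plan 947/1882 = 50.3%, Plan X 611/1540 = 39.7% → the Basic plan
Plan X wins each signup group but the Basic plan wins overall — the comparison reverses. Plan X's customers skew toward referral, which has a lower base rate.

No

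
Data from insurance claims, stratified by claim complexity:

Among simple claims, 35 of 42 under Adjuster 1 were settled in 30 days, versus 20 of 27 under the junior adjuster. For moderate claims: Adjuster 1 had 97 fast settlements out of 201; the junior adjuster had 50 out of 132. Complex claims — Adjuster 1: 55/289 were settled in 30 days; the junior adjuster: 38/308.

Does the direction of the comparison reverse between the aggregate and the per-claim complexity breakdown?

No

Simple: Adjuster 1 35/42 = 83.3%, the junior adjuster 20/27 = 74.1% → Adjuster 1
Moderate: Adjuster 1 97/201 = 48.3%, the junior adjuster 50/132 = 37.9% → Adjuster 1
Complex: Adjuster 1 55/289 = 19.0%, the junior adjuster 38/308 = 12.3% → Adjuster 1
Overall: Adjuster 1 187/532 = 35.2%, the junior adjuster 108/467 = 23.1% → Adjuster 1
Adjuster 1 wins overall and in every claim group — no reversal.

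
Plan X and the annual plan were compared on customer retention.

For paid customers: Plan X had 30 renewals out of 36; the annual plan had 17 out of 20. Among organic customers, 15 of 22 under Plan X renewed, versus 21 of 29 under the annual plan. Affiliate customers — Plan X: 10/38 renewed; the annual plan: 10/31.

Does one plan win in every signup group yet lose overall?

Paid: Plan X 30/36 = 83.3%, the annual plan 17/20 = 85.0% → the annual plan
Organic: Plan X 15/22 = 68.2%, the annual plan 21/29 = 72.4% → the annual plan
Affiliate: Plan X 10/38 = 26.3%, the annual plan 10/31 = 32.3% → the annual plan
Overall: Plan X 55/96 = 57.3%, the annual plan 48/80 = 60.0% → the annual plan
The annual plan wins overall and in every signup group — no reversal.

No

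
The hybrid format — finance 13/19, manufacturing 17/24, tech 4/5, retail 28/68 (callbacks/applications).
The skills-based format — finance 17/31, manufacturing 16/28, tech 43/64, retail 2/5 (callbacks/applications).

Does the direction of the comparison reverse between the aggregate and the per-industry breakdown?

Yes

Finance: the hybrid format 13/19 = 68.4%, the skills-based format 17/31 = 54.8% → the hybrid format
Manufacturing: the hybrid format 17/24 = 70.8%, the skills-based format 16/28 = 57.1% → the hybrid format
Tech: the hybrid format 4/5 = 80.0%, the skills-based format 43/64 = 67.2% → the hybrid format
Retail: the hybrid format 28/68 = 41.2%, the skills-based format 2/5 = 40.0% → the hybrid format
Overall: the hybrid format 62/116 = 53.4%, the skills-based format 78/128 = 60.9% → the skills-based format
The hybrid format wins each industry group but the skills-based format wins overall — the comparison reverses. The hybrid format's applications skew toward retail, which has a lower base rate.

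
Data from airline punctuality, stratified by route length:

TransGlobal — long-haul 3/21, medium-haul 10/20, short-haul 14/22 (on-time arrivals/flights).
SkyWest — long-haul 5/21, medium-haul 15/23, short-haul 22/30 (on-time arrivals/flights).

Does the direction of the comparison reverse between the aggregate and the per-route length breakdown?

No

Long-haul: TransGlobal 3/21 = 14.3%, SkyWest 5/21 = 23.8% → SkyWest
Medium-haul: TransGlobal 10/20 = 50.0%, SkyWest 15/23 = 65.2% → SkyWest
Short-haul: TransGlobal 14/22 = 63.6%, SkyWest 22/30 = 73.3% → SkyWest
Overall: TransGlobal 27/63 = 42.9%, SkyWest 42/74 = 56.8% → SkyWest
SkyWest wins overall and in every route group — no reversal.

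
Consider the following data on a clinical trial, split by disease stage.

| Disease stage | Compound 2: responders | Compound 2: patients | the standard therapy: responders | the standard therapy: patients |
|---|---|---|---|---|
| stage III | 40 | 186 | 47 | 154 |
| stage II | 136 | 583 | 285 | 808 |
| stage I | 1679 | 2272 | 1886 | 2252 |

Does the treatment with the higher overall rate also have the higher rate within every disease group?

Yes

Stage III: Compound 2 40/186 = 21.5%, the standard therapy 47/154 = 30.5% → the standard therapy
Stage II: Compound 2 136/583 = 23.3%, the standard therapy 285/808 = 35.3% → the standard therapy
Stage I: Compound 2 1679/2272 = 73.9%, the standard therapy 1886/2252 = 83.7% → the standard therapy
Overall: Compound 2 1855/3041 = 61.0%, the standard therapy 2218/3214 = 69.0% → the standard therapy
The standard therapy wins overall and in every disease group — no reversal.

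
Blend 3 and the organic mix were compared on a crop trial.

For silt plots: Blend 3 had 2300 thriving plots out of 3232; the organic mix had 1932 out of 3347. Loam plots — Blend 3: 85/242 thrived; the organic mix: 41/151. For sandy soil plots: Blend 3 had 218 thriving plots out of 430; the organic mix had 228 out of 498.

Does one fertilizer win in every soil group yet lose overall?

Silt: Blend 3 2300/3232 = 71.2%, the organic mix 1932/3347 = 57.7% → Blend 3
Loam: Blend 3 85/242 = 35.1%, the organic mix 41/151 = 27.2% → Blend 3
Sandy soil: Blend 3 218/430 = 50.7%, the organic mix 228/498 = 45.8% → Blend 3
Overall: Blend 3 2603/3904 = 66.7%, the organic mix 2201/3996 = 55.1% → Blend 3
Blend 3 wins overall and in every soil group — no reversal.

No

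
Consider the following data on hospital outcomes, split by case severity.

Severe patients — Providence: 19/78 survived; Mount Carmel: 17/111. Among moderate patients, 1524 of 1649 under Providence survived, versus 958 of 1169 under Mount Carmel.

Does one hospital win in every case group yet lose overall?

Severe: Providence 19/78 = 24.4%, Mount Carmel 17/111 = 15.3% → Providence
Moderate: Providence 1524/1649 = 92.4%, Mount Carmel 958/1169 = 82.0% → Providence
Overall: Providence 1543/1727 = 89.3%, Mount Carmel 975/1280 = 76.2% → Providence
Providence wins overall and in every case group — no reversal.

No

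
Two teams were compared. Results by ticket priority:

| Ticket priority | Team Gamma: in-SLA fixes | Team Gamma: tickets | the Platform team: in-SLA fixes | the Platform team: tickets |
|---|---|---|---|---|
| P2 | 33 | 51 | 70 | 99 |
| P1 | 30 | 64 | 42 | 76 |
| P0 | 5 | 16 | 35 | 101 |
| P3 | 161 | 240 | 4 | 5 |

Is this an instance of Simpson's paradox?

Yes

P2: Team Gamma 33/51 = 64.7%, the Platform team 70/99 = 70.7% → the Platform team
P1: Team Gamma 30/64 = 46.9%, the Platform team 42/76 = 55.3% → the Platform team
P0: Team Gamma 5/16 = 31.2%, the Platform team 35/101 = 34.7% → the Platform team
P3: Team Gamma 161/240 = 67.1%, the Platform team 4/5 = 80.0% → the Platform team
Overall: Team Gamma 229/371 = 61.7%, the Platform team 151/281 = 53.7% → Team Gamma
The Platform team wins each ticket group but Team Gamma wins overall — the comparison reverses. The Platform team's tickets skew toward P0, which has a lower base rate.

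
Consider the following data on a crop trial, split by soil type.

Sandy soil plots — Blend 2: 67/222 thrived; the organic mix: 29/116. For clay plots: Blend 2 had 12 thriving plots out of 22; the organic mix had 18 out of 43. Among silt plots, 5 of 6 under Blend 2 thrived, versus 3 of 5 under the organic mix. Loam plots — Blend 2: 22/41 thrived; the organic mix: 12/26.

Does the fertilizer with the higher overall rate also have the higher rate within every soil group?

Yes

Sandy soil: Blend 2 67/222 = 30.2%, the organic mix 29/116 = 25.0% → Blend 2
Clay: Blend 2 12/22 = 54.5%, the organic mix 18/43 = 41.9% → Blend 2
Silt: Blend 2 5/6 = 83.3%, the organic mix 3/5 = 60.0% → Blend 2
Loam: Blend 2 22/41 = 53.7%, the organic mix 12/26 = 46.2% → Blend 2
Overall: Blend 2 106/291 = 36.4%, the organic mix 62/190 = 32.6% → Blend 2
Blend 2 wins overall and in every soil group — no reversal.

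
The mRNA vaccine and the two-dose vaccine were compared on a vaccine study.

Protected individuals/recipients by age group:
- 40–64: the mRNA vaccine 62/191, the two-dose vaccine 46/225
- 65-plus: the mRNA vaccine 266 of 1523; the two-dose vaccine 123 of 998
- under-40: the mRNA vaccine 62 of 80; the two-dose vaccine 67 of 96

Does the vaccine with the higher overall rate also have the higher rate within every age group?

Yes

40–64: the mRNA vaccine 62/191 = 32.5%, the two-dose vaccine 46/225 = 20.4% → the mRNA vaccine
65-plus: the mRNA vaccine 266/1523 = 17.5%, the two-dose vaccine 123/998 = 12.3% → the mRNA vaccine
Under-40: the mRNA vaccine 62/80 = 77.5%, the two-dose vaccine 67/96 = 69.8% → the mRNA vaccine
Overall: the mRNA vaccine 390/1794 = 21.7%, the two-dose vaccine 236/1319 = 17.9% → the mRNA vaccine
The mRNA vaccine wins overall and in every age group — no reversal.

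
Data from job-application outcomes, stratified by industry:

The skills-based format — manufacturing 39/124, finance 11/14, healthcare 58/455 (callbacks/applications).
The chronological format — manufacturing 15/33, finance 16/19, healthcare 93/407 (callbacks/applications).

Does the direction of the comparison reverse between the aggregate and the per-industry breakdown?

Manufacturing: the skills-based format 39/124 = 31.5%, the chronological format 15/33 = 45.5% → the chronological format
Finance: the skills-based format 11/14 = 78.6%, the chronological format 16/19 = 84.2% → the chronological format
Healthcare: the skills-based format 58/455 = 12.7%, the chronological format 93/407 = 22.9% → the chronological format
Overall: the skills-based format 108/593 = 18.2%, the chronological format 124/459 = 27.0% → the chronological format
The chronological format wins overall and in every industry group — no reversal.

No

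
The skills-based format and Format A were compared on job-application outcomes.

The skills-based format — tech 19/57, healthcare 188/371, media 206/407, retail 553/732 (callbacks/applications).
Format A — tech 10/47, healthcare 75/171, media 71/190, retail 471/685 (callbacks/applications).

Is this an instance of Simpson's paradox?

No

Tech: the skills-based format 19/57 = 33.3%, Format A 10/47 = 21.3% → the skills-based format
Healthcare: the skills-based format 188/371 = 50.7%, Format A 75/171 = 43.9% → the skills-based format
Media: the skills-based format 206/407 = 50.6%, Format A 71/190 = 37.4% → the skills-based format
Retail: the skills-based format 553/732 = 75.5%, Format A 471/685 = 68.8% → the skills-based format
Overall: the skills-based format 966/1567 = 61.6%, Format A 627/1093 = 57.4% → the skills-based format
The skills-based format wins overall and in every industry group — no reversal.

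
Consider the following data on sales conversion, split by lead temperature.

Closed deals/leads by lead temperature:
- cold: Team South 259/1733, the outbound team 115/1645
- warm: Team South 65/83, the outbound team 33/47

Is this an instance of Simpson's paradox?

Cold: Team South 259/1733 = 14.9%, the outbound team 115/1645 = 7.0% → Team South
Warm: Team South 65/83 = 78.3%, the outbound team 33/47 = 70.2% → Team South
Overall: Team South 324/1816 = 17.8%, the outbound team 148/1692 = 8.7% → Team South
Team South wins overall and in every lead group — no reversal.

No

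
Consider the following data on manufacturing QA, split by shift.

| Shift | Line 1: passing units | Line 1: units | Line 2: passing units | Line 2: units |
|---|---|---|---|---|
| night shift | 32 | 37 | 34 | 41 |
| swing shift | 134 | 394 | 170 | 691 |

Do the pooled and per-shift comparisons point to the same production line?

Night shift: Line 1 32/37 = 86.5%, Line 2 34/41 = 82.9% → Line 1
Swing shift: Line 1 134/394 = 34.0%, Line 2 170/691 = 24.6% → Line 1
Overall: Line 1 166/431 = 38.5%, Line 2 204/732 = 27.9% → Line 1
Line 1 wins overall and in every shift group — no reversal.

Yes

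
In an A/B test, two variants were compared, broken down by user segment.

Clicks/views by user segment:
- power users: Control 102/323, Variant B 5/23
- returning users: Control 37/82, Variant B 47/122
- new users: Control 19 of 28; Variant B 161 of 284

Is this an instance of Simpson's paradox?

Yes

Power users: Control 102/323 = 31.6%, Variant B 5/23 = 21.7% → Control
Returning users: Control 37/82 = 45.1%, Variant B 47/122 = 38.5% → Control
New users: Control 19/28 = 67.9%, Variant B 161/284 = 56.7% → Control
Overall: Control 158/433 = 36.5%, Variant B 213/429 = 49.7% → Variant B
Control wins each user group but Variant B wins overall — the comparison reverses. Control's views skew toward power users, which has a lower base rate.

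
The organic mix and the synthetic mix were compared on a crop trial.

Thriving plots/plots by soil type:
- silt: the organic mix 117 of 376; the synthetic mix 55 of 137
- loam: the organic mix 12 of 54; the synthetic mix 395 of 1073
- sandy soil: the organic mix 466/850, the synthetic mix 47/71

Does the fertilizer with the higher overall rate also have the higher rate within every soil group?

No

Silt: the organic mix 117/376 = 31.1%, the synthetic mix 55/137 = 40.1% → the synthetic mix
Loam: the organic mix 12/54 = 22.2%, the synthetic mix 395/1073 = 36.8% → the synthetic mix
Sandy soil: the organic mix 466/850 = 54.8%, the synthetic mix 47/71 = 66.2% → the synthetic mix
Overall: the organic mix 595/1280 = 46.5%, the synthetic mix 497/1281 = 38.8% → the organic mix
The synthetic mix wins each soil group but the organic mix wins overall — the comparison reverses. The synthetic mix's plots skew toward loam, which has a lower base rate.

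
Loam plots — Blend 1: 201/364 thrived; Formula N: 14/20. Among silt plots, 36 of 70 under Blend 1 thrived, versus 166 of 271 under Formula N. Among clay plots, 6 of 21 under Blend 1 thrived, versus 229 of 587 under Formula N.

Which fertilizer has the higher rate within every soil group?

Formula N

Loam: Blend 1 201/364 = 55.2%, Formula N 14/20 = 70.0% → Formula N
Silt: Blend 1 36/70 = 51.4%, Formula N 166/271 = 61.3% → Formula N
Clay: Blend 1 6/21 = 28.6%, Formula N 229/587 = 39.0% → Formula N
Formula N has the higher rate in all 3 groups.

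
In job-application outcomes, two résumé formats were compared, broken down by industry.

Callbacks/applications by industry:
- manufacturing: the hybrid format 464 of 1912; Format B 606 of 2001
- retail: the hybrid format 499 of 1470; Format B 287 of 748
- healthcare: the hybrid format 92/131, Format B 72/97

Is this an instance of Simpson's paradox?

No

Manufacturing: the hybrid format 464/1912 = 24.3%, Format B 606/2001 = 30.3% → Format B
Retail: the hybrid format 499/1470 = 33.9%, Format B 287/748 = 38.4% → Format B
Healthcare: the hybrid format 92/131 = 70.2%, Format B 72/97 = 74.2% → Format B
Overall: the hybrid format 1055/3513 = 30.0%, Format B 965/2846 = 33.9% → Format B
Format B wins overall and in every industry group — no reversal.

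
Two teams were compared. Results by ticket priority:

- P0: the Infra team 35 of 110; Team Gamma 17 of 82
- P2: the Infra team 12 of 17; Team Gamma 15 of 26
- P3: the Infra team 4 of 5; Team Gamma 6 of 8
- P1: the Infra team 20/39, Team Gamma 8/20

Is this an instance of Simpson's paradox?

P0: the Infra team 35/110 = 31.8%, Team Gamma 17/82 = 20.7% → the Infra team
P2: the Infra team 12/17 = 70.6%, Team Gamma 15/26 = 57.7% → the Infra team
P3: the Infra team 4/5 = 80.0%, Team Gamma 6/8 = 75.0% → the Infra team
P1: the Infra team 20/39 = 51.3%, Team Gamma 8/20 = 40.0% → the Infra team
Overall: the Infra team 71/171 = 41.5%, Team Gamma 46/136 = 33.8% → the Infra team
The Infra team wins overall and in every ticket group — no reversal.

No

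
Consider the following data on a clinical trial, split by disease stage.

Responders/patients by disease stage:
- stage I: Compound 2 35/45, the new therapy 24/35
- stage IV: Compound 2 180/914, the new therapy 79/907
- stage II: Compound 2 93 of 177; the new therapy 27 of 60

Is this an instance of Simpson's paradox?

No

Stage I: Compound 2 35/45 = 77.8%, the new therapy 24/35 = 68.6% → Compound 2
Stage IV: Compound 2 180/914 = 19.7%, the new therapy 79/907 = 8.7% → Compound 2
Stage II: Compound 2 93/177 = 52.5%, the new therapy 27/60 = 45.0% → Compound 2
Overall: Compound 2 308/1136 = 27.1%, the new therapy 130/1002 = 13.0% → Compound 2
Compound 2 wins overall and in every disease group — no reversal.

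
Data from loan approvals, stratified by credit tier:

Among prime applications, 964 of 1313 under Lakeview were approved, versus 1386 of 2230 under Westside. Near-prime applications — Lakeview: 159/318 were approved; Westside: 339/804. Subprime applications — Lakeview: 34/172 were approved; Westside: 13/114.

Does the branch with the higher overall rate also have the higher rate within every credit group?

Yes

Prime: Lakeview 964/1313 = 73.4%, Westside 1386/2230 = 62.2% → Lakeview
Near-prime: Lakeview 159/318 = 50.0%, Westside 339/804 = 42.2% → Lakeview
Subprime: Lakeview 34/172 = 19.8%, Westside 13/114 = 11.4% → Lakeview
Overall: Lakeview 1157/1803 = 64.2%, Westside 1738/3148 = 55.2% → Lakeview
Lakeview wins overall and in every credit group — no reversal.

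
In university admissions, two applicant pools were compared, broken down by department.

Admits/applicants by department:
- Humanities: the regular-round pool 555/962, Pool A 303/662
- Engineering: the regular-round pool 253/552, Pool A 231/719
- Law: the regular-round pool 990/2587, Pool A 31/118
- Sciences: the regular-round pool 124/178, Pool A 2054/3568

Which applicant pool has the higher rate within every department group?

Humanities: the regular-round pool 555/962 = 57.7%, Pool A 303/662 = 45.8% → the regular-round pool
Engineering: the regular-round pool 253/552 = 45.8%, Pool A 231/719 = 32.1% → the regular-round pool
Law: the regular-round pool 990/2587 = 38.3%, Pool A 31/118 = 26.3% → the regular-round pool
Sciences: the regular-round pool 124/178 = 69.7%, Pool A 2054/3568 = 57.6% → the regular-round pool
The regular-round pool has the higher rate in all 4 groups.

the regular-round pool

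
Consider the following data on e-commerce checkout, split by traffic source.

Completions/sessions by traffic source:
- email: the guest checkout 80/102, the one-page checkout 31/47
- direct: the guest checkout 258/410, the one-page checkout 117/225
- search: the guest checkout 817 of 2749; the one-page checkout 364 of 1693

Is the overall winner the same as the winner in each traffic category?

Yes

Email: the guest checkout 80/102 = 78.4%, the one-page checkout 31/47 = 66.0% → the guest checkout
Direct: the guest checkout 258/410 = 62.9%, the one-page checkout 117/225 = 52.0% → the guest checkout
Search: the guest checkout 817/2749 = 29.7%, the one-page checkout 364/1693 = 21.5% → the guest checkout
Overall: the guest checkout 1155/3261 = 35.4%, the one-page checkout 512/1965 = 26.1% → the guest checkout
The guest checkout wins overall and in every traffic group — no reversal.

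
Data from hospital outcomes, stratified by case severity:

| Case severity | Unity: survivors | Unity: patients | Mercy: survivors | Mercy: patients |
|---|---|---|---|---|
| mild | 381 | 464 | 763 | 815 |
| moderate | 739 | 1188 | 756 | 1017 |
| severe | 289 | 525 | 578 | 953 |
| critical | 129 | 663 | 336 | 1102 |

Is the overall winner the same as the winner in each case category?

Yes

Mild: Unity 381/464 = 82.1%, Mercy 763/815 = 93.6% → Mercy
Moderate: Unity 739/1188 = 62.2%, Mercy 756/1017 = 74.3% → Mercy
Severe: Unity 289/525 = 55.0%, Mercy 578/953 = 60.7% → Mercy
Critical: Unity 129/663 = 19.5%, Mercy 336/1102 = 30.5% → Mercy
Overall: Unity 1538/2840 = 54.2%, Mercy 2433/3887 = 62.6% → Mercy
Mercy wins overall and in every case group — no reversal.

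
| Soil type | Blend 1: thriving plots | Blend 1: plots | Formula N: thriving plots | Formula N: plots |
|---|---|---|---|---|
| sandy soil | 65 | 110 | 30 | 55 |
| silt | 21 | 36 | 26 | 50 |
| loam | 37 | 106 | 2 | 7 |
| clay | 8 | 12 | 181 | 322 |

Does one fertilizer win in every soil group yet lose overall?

Yes

Sandy soil: Blend 1 65/110 = 59.1%, Formula N 30/55 = 54.5% → Blend 1
Silt: Blend 1 21/36 = 58.3%, Formula N 26/50 = 52.0% → Blend 1
Loam: Blend 1 37/106 = 34.9%, Formula N 2/7 = 28.6% → Blend 1
Clay: Blend 1 8/12 = 66.7%, Formula N 181/322 = 56.2% → Blend 1
Overall: Blend 1 131/264 = 49.6%, Formula N 239/434 = 55.1% → Formula N
Blend 1 wins each soil group but Formula N wins overall — the comparison reverses. Blend 1's plots skew toward loam, which has a lower base rate.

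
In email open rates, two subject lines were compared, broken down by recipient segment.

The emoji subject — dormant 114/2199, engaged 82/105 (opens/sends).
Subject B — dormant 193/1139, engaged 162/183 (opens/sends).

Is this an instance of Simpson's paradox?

No

Dormant: the emoji subject 114/2199 = 5.2%, Subject B 193/1139 = 16.9% → Subject B
Engaged: the emoji subject 82/105 = 78.1%, Subject B 162/183 = 88.5% → Subject B
Overall: the emoji subject 196/2304 = 8.5%, Subject B 355/1322 = 26.9% → Subject B
Subject B wins overall and in every recipient group — no reversal.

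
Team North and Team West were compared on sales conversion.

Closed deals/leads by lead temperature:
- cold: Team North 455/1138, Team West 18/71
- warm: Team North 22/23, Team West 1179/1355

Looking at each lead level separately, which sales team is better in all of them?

Team North

Cold: Team North 455/1138 = 40.0%, Team West 18/71 = 25.4% → Team North
Warm: Team North 22/23 = 95.7%, Team West 1179/1355 = 87.0% → Team North
Team North has the higher rate in both groups.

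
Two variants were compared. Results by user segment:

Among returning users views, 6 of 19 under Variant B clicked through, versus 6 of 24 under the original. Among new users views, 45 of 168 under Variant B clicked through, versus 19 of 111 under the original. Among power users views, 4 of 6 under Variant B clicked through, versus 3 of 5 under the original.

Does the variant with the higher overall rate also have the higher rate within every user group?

Yes

Returning users: Variant B 6/19 = 31.6%, the original 6/24 = 25.0% → Variant B
New users: Variant B 45/168 = 26.8%, the original 19/111 = 17.1% → Variant B
Power users: Variant B 4/6 = 66.7%, the original 3/5 = 60.0% → Variant B
Overall: Variant B 55/193 = 28.5%, the original 28/140 = 20.0% → Variant B
Variant B wins overall and in every user group — no reversal.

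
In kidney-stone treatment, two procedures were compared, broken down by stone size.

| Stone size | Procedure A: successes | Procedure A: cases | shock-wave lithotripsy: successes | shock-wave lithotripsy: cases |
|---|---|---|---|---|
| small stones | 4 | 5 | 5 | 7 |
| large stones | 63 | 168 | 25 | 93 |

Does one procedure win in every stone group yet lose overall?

Small stones: Procedure A 4/5 = 80.0%, shock-wave lithotripsy 5/7 = 71.4% → Procedure A
Large stones: Procedure A 63/168 = 37.5%, shock-wave lithotripsy 25/93 = 26.9% → Procedure A
Overall: Procedure A 67/173 = 38.7%, shock-wave lithotripsy 30/100 = 30.0% → Procedure A
Procedure A wins overall and in every stone group — no reversal.

No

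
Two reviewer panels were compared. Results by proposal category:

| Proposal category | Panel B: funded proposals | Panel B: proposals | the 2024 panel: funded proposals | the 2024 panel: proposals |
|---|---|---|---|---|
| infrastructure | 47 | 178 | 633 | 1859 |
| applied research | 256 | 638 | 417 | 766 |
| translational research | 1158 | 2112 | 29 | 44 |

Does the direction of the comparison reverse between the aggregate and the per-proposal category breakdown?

Infrastructure: Panel B 47/178 = 26.4%, the 2024 panel 633/1859 = 34.1% → the 2024 panel
Applied research: Panel B 256/638 = 40.1%, the 2024 panel 417/766 = 54.4% → the 2024 panel
Translational research: Panel B 1158/2112 = 54.8%, the 2024 panel 29/44 = 65.9% → the 2024 panel
Overall: Panel B 1461/2928 = 49.9%, the 2024 panel 1079/2669 = 40.4% → Panel B
The 2024 panel wins each proposal group but Panel B wins overall — the comparison reverses. The 2024 panel's proposals skew toward infrastructure, which has a lower base rate.

Yes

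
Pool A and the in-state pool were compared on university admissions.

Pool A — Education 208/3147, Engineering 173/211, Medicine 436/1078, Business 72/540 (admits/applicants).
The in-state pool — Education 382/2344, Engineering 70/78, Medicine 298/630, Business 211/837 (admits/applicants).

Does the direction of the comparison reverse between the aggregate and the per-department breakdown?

Education: Pool A 208/3147 = 6.6%, the in-state pool 382/2344 = 16.3% → the in-state pool
Engineering: Pool A 173/211 = 82.0%, the in-state pool 70/78 = 89.7% → the in-state pool
Medicine: Pool A 436/1078 = 40.4%, the in-state pool 298/630 = 47.3% → the in-state pool
Business: Pool A 72/540 = 13.3%, the in-state pool 211/837 = 25.2% → the in-state pool
Overall: Pool A 889/4976 = 17.9%, the in-state pool 961/3889 = 24.7% → the in-state pool
The in-state pool wins overall and in every department group — no reversal.

No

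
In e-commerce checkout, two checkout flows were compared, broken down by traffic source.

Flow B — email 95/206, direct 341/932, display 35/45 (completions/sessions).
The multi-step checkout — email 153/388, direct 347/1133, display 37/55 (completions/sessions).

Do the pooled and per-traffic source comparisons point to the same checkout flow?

Yes

Email: Flow B 95/206 = 46.1%, the multi-step checkout 153/388 = 39.4% → Flow B
Direct: Flow B 341/932 = 36.6%, the multi-step checkout 347/1133 = 30.6% → Flow B
Display: Flow B 35/45 = 77.8%, the multi-step checkout 37/55 = 67.3% → Flow B
Overall: Flow B 471/1183 = 39.8%, the multi-step checkout 537/1576 = 34.1% → Flow B
Flow B wins overall and in every traffic group — no reversal.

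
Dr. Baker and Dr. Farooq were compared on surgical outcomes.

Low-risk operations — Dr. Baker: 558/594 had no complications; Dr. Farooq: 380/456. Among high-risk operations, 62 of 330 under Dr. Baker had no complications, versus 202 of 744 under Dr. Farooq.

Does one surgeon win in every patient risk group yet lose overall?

Low-risk: Dr. Baker 558/594 = 93.9%, Dr. Farooq 380/456 = 83.3% → Dr. Baker
High-risk: Dr. Baker 62/330 = 18.8%, Dr. Farooq 202/744 = 27.2% → Dr. Farooq
Overall: Dr. Baker 620/924 = 67.1%, Dr. Farooq 582/1200 = 48.5% → Dr. Baker
Neither sweeps: Dr. Baker wins 1 of 2 groups, Dr. Farooq wins 1. Dr. Baker wins overall but not every group — no Simpson reversal.

No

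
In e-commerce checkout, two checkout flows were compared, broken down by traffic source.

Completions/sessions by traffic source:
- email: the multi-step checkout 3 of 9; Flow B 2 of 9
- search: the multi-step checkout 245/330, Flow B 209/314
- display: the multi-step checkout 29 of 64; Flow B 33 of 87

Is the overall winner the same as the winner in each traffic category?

Yes

Email: the multi-step checkout 3/9 = 33.3%, Flow B 2/9 = 22.2% → the multi-step checkout
Search: the multi-step checkout 245/330 = 74.2%, Flow B 209/314 = 66.6% → the multi-step checkout
Display: the multi-step checkout 29/64 = 45.3%, Flow B 33/87 = 37.9% → the multi-step checkout
Overall: the multi-step checkout 277/403 = 68.7%, Flow B 244/410 = 59.5% → the multi-step checkout
The multi-step checkout wins overall and in every traffic group — no reversal.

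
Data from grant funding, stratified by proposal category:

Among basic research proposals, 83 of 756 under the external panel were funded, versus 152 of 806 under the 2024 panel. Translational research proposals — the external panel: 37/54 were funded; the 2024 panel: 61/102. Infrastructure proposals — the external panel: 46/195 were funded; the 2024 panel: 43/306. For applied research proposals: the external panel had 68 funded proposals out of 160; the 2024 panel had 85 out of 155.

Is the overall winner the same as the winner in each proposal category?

Basic research: the external panel 83/756 = 11.0%, the 2024 panel 152/806 = 18.9% → the 2024 panel
Translational research: the external panel 37/54 = 68.5%, the 2024 panel 61/102 = 59.8% → the external panel
Infrastructure: the external panel 46/195 = 23.6%, the 2024 panel 43/306 = 14.1% → the external panel
Applied research: the external panel 68/160 = 42.5%, the 2024 panel 85/155 = 54.8% → the 2024 panel
Overall: the external panel 234/1165 = 20.1%, the 2024 panel 341/1369 = 24.9% → the 2024 panel
Neither sweeps: the external panel wins 2 of 4 groups, the 2024 panel wins 2. The 2024 panel wins overall but not every group — no Simpson reversal.

No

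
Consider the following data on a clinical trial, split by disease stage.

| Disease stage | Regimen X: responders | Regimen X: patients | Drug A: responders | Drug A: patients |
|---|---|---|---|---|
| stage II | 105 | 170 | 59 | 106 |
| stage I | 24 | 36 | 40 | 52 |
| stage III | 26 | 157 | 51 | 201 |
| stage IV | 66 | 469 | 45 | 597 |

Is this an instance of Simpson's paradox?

No

Stage II: Regimen X 105/170 = 61.8%, Drug A 59/106 = 55.7% → Regimen X
Stage I: Regimen X 24/36 = 66.7%, Drug A 40/52 = 76.9% → Drug A
Stage III: Regimen X 26/157 = 16.6%, Drug A 51/201 = 25.4% → Drug A
Stage IV: Regimen X 66/469 = 14.1%, Drug A 45/597 = 7.5% → Regimen X
Overall: Regimen X 221/832 = 26.6%, Drug A 195/956 = 20.4% → Regimen X
Neither sweeps: Regimen X wins 2 of 4 groups, Drug A wins 2. Regimen X wins overall but not every group — no Simpson reversal.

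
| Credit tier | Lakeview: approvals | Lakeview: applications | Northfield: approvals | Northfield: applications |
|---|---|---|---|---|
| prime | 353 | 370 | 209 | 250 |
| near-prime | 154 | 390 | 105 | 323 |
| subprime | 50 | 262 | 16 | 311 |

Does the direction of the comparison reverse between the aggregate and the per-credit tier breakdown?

Prime: Lakeview 353/370 = 95.4%, Northfield 209/250 = 83.6% → Lakeview
Near-prime: Lakeview 154/390 = 39.5%, Northfield 105/323 = 32.5% → Lakeview
Subprime: Lakeview 50/262 = 19.1%, Northfield 16/311 = 5.1% → Lakeview
Overall: Lakeview 557/1022 = 54.5%, Northfield 330/884 = 37.3% → Lakeview
Lakeview wins overall and in every credit group — no reversal.

No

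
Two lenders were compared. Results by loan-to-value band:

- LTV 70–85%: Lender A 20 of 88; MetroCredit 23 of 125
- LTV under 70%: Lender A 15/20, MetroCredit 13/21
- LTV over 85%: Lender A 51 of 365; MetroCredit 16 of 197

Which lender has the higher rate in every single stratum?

Lender A

LTV 70–85%: Lender A 20/88 = 22.7%, MetroCredit 23/125 = 18.4% → Lender A
LTV under 70%: Lender A 15/20 = 75.0%, MetroCredit 13/21 = 61.9% → Lender A
LTV over 85%: Lender A 51/365 = 14.0%, MetroCredit 16/197 = 8.1% → Lender A
Lender A has the higher rate in all 3 groups.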